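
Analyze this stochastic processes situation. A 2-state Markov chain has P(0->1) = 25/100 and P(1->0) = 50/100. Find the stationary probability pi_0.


Stationary distribution: pi_0 = p10/(p01+p10), pi_1 = p01/(p01+p10)
p01 = 0.2500, p10 = 0.5000
pi_0 = 0.6667

0.6667


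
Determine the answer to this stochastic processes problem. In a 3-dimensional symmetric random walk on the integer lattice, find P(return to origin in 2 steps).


P(return in 2 steps) = P(reverse first step) = 1/(2d)
= 1/6
= 0.1667

0.1667


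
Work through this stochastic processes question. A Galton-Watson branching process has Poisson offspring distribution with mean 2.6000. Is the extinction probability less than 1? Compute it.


Since mu = 2.6000 > 1, extinction prob q < 1.
Solve s = exp(mu*(s-1)) iteratively.
q = 0.0951

0.0951


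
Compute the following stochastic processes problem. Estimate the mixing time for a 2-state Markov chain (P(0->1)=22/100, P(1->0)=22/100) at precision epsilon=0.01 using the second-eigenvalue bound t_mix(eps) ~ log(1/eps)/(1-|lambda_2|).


lambda_2 = |1 - p01 - p10| = |1 - 0.2200 - 0.2200| = 0.5600
t_mix ~ log(1/eps)/(1 - |lambda_2|)
= log(100)/(1 - 0.5600) = 4.6052/0.4400
= 10.4663

10.4663


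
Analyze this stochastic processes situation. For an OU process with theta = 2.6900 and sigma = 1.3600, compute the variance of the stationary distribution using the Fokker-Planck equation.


Stationary variance = sigma^2 / (2*theta)
= 1.3600^2 / (2*2.6900)
= 1.8496 / 5.3800
= 0.3438

0.3438


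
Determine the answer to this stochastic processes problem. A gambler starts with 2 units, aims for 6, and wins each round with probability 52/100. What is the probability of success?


Gambler's ruin formula:
r = q/p = 0.4800/0.5200 = 0.9231
P(win) = (1 - r^i)/(1 - r^N)
= (1 - 0.9231^2)/(1 - 0.9231^6)
= 0.3879

0.3879


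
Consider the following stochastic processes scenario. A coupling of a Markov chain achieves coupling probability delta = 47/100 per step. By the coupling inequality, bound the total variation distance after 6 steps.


TV distance bound <= (1-delta)^n
= (1 - 0.4700)^6
= 0.5300^6
= 0.0222

0.0222


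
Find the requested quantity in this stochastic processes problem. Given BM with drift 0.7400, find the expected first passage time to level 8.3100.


Expected first passage time = a/mu
= 8.3100/0.7400
= 11.2297

11.2297


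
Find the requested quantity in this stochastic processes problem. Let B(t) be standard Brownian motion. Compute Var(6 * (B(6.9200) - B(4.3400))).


Var(alpha*(B(t)-B(s))) = alpha^2 * (t-s)
= 6^2 * (6.9200 - 4.3400)
= 36 * 2.5800
= 92.8800

92.8800


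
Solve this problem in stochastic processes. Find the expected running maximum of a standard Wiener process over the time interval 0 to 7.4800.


E(max B(s)) = sqrt(2t/pi)
= sqrt(2*7.4800/pi)
= sqrt(4.7619)
= 2.1822

2.1822


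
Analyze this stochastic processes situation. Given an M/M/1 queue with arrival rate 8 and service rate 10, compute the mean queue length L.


rho = 8/10 = 0.8000
L = rho/(1-rho)
= 0.8000/0.2000
= 4.0000

4.0000


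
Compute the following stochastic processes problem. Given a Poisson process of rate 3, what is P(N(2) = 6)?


P(N(t)=k) = (lambda*t)^k * exp(-lambda*t) / k!
lambda*t = 6
= 6^6 * exp(-6) / 6!
= 46656 * 0.0025 / 720
= 0.1606

0.1606


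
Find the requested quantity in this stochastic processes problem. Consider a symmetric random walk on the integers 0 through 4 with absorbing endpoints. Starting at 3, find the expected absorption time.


For symmetric RW on 0,...,N with absorbing barriers, E(i) = i*(N-i)
E(3) = 3 * 1 = 3

3


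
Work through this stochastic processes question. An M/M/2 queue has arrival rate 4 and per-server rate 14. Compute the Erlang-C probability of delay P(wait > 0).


a = lambda/mu = 0.2857
rho = a/c = 0.1429
Erlang-C formula applied:
C(c,a) = 0.0357

0.0357


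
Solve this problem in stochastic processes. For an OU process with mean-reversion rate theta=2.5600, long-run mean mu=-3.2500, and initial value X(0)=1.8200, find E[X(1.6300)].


E[X(t)] = mu + (X(0) - mu)*exp(-theta*t)
= -3.2500 + (1.8200 - -3.2500)*exp(-2.5600*1.6300)
= -3.2500 + 5.0700 * 0.0154
= -3.1719

-3.1719


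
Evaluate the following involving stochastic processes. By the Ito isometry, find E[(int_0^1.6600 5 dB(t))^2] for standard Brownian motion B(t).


By Ito isometry: E[(int f dB)^2] = int f^2 dt
= 5^2 * 1.6600
= 25 * 1.6600 = 41.5000

41.5000


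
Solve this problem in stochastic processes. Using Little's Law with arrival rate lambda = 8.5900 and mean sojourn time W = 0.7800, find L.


Little's Law: L = lambda * W
= 8.5900 * 0.7800
= 6.7002

6.7002


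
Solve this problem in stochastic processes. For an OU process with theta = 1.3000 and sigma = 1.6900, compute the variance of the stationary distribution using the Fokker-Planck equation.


Stationary variance = sigma^2 / (2*theta)
= 1.6900^2 / (2*1.3000)
= 2.8561 / 2.6000
= 1.0985

1.0985


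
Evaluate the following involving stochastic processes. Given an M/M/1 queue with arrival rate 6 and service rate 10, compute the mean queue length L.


rho = 6/10 = 0.6000
L = rho/(1-rho)
= 0.6000/0.4000
= 1.5000

1.5000


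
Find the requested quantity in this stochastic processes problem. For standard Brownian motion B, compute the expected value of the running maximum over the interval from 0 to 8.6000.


E(max B(s)) = sqrt(2t/pi)
= sqrt(2*8.6000/pi)
= sqrt(5.4749)
= 2.3399

2.3399


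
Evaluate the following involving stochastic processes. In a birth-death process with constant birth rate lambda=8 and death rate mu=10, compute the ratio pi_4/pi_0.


For birth-death process, pi_n/pi_0 = (lambda/mu)^n
= (8/10)^4
= 0.4096

0.4096


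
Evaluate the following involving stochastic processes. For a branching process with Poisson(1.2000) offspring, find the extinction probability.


Since mu = 1.2000 > 1, extinction prob q < 1.
Solve s = exp(mu*(s-1)) iteratively.
q = 0.6863

0.6863


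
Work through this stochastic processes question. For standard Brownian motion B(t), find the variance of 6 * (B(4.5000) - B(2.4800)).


Var(alpha*(B(t)-B(s))) = alpha^2 * (t-s)
= 6^2 * (4.5000 - 2.4800)
= 36 * 2.0200
= 72.7200

72.7200


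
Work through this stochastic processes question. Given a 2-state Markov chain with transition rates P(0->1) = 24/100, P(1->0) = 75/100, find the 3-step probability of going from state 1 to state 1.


Computing P^3 by matrix multiplication.
P = [[0.7600, 0.2400], [0.7500, 0.2500]]
After raising P to the power 3:
P^3(1,1) = 0.2424

0.2424


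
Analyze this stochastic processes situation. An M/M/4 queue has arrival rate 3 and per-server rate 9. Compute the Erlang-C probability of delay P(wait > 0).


a = lambda/mu = 0.3333
rho = a/c = 0.0833
Erlang-C formula applied:
C(c,a) = 4.0209e-04

4.0209e-04


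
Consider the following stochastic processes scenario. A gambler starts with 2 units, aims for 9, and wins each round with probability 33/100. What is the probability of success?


Gambler's ruin formula:
r = q/p = 0.6700/0.3300 = 2.0303
P(win) = (1 - r^i)/(1 - r^N)
= (1 - 2.0303^2)/(1 - 2.0303^9)
= 0.0053

0.0053


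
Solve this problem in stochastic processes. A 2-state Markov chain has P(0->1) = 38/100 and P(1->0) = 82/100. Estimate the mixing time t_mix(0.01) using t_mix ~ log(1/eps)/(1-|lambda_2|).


lambda_2 = |1 - p01 - p10| = |1 - 0.3800 - 0.8200| = 0.2000
t_mix ~ log(1/eps)/(1 - |lambda_2|)
= log(100)/(1 - 0.2000) = 4.6052/0.8000
= 5.7565

5.7565


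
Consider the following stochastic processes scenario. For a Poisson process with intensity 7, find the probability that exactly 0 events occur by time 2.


P(N(t)=k) = (lambda*t)^k * exp(-lambda*t) / k!
lambda*t = 14
= 14^0 * exp(-14) / 0!
= 1 * 8.3153e-07 / 1
= 8.3153e-07

8.3153e-07


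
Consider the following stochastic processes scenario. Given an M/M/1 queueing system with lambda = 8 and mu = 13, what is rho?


rho = lambda/mu
= 8/13
= 0.6154

0.6154


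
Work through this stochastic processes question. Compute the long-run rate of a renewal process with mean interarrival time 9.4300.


Long-run renewal rate = 1/E(X)
= 1/9.4300
= 0.1060

0.1060


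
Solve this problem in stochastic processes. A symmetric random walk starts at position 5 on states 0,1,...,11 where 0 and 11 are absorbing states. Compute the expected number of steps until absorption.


For symmetric RW on 0,...,N with absorbing barriers, E(i) = i*(N-i)
E(5) = 5 * 6 = 30

30


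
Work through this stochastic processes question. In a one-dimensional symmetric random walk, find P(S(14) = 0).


P(S(14) = 0) = C(14,7) / 4^7
= 3432 / 16384
= 0.2095

0.2095


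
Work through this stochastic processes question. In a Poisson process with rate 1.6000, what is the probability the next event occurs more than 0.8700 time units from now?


P(X > t) = exp(-lambda * t)
= exp(-1.6000 * 0.8700)
= exp(-1.3920) = 0.2486

0.2486


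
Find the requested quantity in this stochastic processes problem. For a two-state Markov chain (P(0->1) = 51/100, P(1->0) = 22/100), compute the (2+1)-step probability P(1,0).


P^3 = P^2 * P^1
Computing via matrix multiplication of the transition matrix.
Entry (1,0) of P^3 = 0.2954

0.2954


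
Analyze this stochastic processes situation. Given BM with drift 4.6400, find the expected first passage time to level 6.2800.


Expected first passage time = a/mu
= 6.2800/4.6400
= 1.3534

1.3534


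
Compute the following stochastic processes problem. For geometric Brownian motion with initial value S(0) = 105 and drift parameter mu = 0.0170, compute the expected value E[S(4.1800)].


E[S(t)] = S(0) * exp(mu * t)
= 105 * exp(0.0170 * 4.1800)
= 105 * 1.0736
= 112.7328

112.7328


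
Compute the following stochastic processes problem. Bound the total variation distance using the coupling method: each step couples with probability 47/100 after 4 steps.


TV distance bound <= (1-delta)^n
= (1 - 0.4700)^4
= 0.5300^4
= 0.0789

0.0789


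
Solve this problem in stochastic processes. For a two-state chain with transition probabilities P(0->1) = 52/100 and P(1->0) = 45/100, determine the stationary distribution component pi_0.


Stationary distribution: pi_0 = p10/(p01+p10), pi_1 = p01/(p01+p10)
p01 = 0.5200, p10 = 0.4500
pi_0 = 0.4639

0.4639


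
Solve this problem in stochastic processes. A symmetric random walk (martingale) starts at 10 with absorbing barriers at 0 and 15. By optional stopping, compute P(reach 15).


By optional stopping theorem: E(M at tau) = M(0) = 10
P(hit 15)*15 + P(hit 0)*0 = 10
P(hit 15) = (10 - 0)/(15 - 0) = 2/3 = 0.6667

0.6667


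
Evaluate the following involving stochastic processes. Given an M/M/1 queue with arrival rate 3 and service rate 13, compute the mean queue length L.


rho = 3/13 = 0.2308
L = rho/(1-rho)
= 0.2308/0.7692
= 0.3000

0.3000


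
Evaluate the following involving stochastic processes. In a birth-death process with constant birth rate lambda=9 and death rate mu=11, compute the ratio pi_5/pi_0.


For birth-death process, pi_n/pi_0 = (lambda/mu)^n
= (9/11)^5
= 0.3666

0.3666


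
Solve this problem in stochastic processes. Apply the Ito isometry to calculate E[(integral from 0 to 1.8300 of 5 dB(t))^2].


By Ito isometry: E[(int f dB)^2] = int f^2 dt
= 5^2 * 1.8300
= 25 * 1.8300 = 45.7500

45.7500


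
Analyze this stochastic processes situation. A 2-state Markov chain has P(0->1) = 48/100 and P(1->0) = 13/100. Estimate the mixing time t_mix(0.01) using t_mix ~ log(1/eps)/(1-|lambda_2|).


lambda_2 = |1 - p01 - p10| = |1 - 0.4800 - 0.1300| = 0.3900
t_mix ~ log(1/eps)/(1 - |lambda_2|)
= log(100)/(1 - 0.3900) = 4.6052/0.6100
= 7.5495

7.5495


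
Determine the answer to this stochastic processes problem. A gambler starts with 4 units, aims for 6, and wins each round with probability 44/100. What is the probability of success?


Gambler's ruin formula:
r = q/p = 0.5600/0.4400 = 1.2727
P(win) = (1 - r^i)/(1 - r^N)
= (1 - 1.2727^4)/(1 - 1.2727^6)
= 0.4996

0.4996


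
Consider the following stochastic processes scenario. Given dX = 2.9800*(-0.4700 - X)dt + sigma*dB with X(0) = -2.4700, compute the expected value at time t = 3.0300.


E[X(t)] = mu + (X(0) - mu)*exp(-theta*t)
= -0.4700 + (-2.4700 - -0.4700)*exp(-2.9800*3.0300)
= -0.4700 + -2.0000 * 1.1983e-04
= -0.4702

-0.4702


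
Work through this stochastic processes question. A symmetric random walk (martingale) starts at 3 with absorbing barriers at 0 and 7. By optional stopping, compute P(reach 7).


By optional stopping theorem: E(M at tau) = M(0) = 3
P(hit 7)*7 + P(hit 0)*0 = 3
P(hit 7) = (3 - 0)/(7 - 0) = 3/7 = 0.4286

0.4286


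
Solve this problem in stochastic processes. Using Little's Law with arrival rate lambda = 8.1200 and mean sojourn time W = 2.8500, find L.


Little's Law: L = lambda * W
= 8.1200 * 2.8500
= 23.1420

23.1420


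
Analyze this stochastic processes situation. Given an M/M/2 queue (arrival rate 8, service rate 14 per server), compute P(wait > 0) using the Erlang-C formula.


a = lambda/mu = 0.5714
rho = a/c = 0.2857
Erlang-C formula applied:
C(c,a) = 0.1270

0.1270


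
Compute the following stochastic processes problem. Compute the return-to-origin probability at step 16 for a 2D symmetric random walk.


P = C(16,8)^2 / 4^16
= 12870^2 / 4294967296
= 165636900 / 4294967296
= 0.0386

0.0386


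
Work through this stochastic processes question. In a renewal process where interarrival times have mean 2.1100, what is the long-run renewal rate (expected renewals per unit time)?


Long-run renewal rate = 1/E(X)
= 1/2.1100
= 0.4739

0.4739


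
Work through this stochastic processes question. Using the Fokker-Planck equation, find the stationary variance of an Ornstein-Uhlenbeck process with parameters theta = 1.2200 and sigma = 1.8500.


Stationary variance = sigma^2 / (2*theta)
= 1.8500^2 / (2*1.2200)
= 3.4225 / 2.4400
= 1.4027

1.4027


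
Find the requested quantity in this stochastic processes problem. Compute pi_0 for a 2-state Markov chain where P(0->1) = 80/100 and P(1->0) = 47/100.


Stationary distribution: pi_0 = p10/(p01+p10), pi_1 = p01/(p01+p10)
p01 = 0.8000, p10 = 0.4700
pi_0 = 0.3701

0.3701


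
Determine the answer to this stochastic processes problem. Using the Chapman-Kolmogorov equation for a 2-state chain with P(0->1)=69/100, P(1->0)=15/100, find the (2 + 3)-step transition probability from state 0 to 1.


P^5 = P^2 * P^3
Computing via matrix multiplication of the transition matrix.
Entry (0,1) of P^5 = 0.8213

0.8213


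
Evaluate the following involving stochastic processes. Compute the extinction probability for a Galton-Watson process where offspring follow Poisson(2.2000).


Since mu = 2.2000 > 1, extinction prob q < 1.
Solve s = exp(mu*(s-1)) iteratively.
q = 0.1563

0.1563


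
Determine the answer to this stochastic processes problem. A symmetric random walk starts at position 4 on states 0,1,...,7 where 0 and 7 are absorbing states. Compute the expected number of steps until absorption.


For symmetric RW on 0,...,N with absorbing barriers, E(i) = i*(N-i)
E(4) = 4 * 3 = 12

12


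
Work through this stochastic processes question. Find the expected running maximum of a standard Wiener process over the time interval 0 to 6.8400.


E(max B(s)) = sqrt(2t/pi)
= sqrt(2*6.8400/pi)
= sqrt(4.3545)
= 2.0867

2.0867


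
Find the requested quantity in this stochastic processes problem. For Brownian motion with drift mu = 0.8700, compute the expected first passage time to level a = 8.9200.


Expected first passage time = a/mu
= 8.9200/0.8700
= 10.2529

10.2529


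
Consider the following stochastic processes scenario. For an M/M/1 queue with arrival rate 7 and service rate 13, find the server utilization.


rho = lambda/mu
= 7/13
= 0.5385

0.5385


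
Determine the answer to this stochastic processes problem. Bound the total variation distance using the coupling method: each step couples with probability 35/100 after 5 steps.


TV distance bound <= (1-delta)^n
= (1 - 0.3500)^5
= 0.6500^5
= 0.1160

0.1160


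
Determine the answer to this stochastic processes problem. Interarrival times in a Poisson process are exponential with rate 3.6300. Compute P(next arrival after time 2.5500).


P(X > t) = exp(-lambda * t)
= exp(-3.6300 * 2.5500)
= exp(-9.2565) = 9.5489e-05

9.5489e-05


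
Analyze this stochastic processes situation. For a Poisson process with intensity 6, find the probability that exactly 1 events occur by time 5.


P(N(t)=k) = (lambda*t)^k * exp(-lambda*t) / k!
lambda*t = 30
= 30^1 * exp(-30) / 1!
= 30 * 9.3576e-14 / 1
= 2.8073e-12

2.8073e-12


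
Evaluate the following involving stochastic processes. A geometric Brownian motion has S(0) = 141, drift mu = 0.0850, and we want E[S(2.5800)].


E[S(t)] = S(0) * exp(mu * t)
= 141 * exp(0.0850 * 2.5800)
= 141 * 1.2452
= 175.5739

175.5739


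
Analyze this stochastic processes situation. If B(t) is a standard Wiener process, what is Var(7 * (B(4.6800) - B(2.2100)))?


Var(alpha*(B(t)-B(s))) = alpha^2 * (t-s)
= 7^2 * (4.6800 - 2.2100)
= 49 * 2.4700
= 121.0300

121.0300


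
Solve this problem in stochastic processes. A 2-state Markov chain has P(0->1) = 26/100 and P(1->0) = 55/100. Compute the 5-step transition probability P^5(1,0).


Computing P^5 by matrix multiplication.
P = [[0.7400, 0.2600], [0.5500, 0.4500]]
After raising P to the power 5:
P^5(1,0) = 0.6788

0.6788


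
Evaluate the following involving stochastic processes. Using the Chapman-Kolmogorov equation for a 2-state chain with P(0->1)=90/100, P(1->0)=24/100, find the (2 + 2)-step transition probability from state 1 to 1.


P^4 = P^2 * P^2
Computing via matrix multiplication of the transition matrix.
Entry (1,1) of P^4 = 0.7896

0.7896


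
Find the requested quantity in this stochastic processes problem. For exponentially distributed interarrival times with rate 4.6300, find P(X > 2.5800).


P(X > t) = exp(-lambda * t)
= exp(-4.6300 * 2.5800)
= exp(-11.9454) = 6.4890e-06

6.4890e-06


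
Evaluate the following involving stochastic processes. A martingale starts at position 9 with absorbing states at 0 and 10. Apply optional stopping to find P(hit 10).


By optional stopping theorem: E(M at tau) = M(0) = 9
P(hit 10)*10 + P(hit 0)*0 = 9
P(hit 10) = (9 - 0)/(10 - 0) = 9/10 = 0.9000

0.9000


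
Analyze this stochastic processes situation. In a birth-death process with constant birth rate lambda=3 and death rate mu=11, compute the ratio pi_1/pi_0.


For birth-death process, pi_n/pi_0 = (lambda/mu)^n
= (3/11)^1
= 0.2727

0.2727


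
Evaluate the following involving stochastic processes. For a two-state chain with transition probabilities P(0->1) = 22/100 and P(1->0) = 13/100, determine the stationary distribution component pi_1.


Stationary distribution: pi_0 = p10/(p01+p10), pi_1 = p01/(p01+p10)
p01 = 0.2200, p10 = 0.1300
pi_1 = 0.6286

0.6286


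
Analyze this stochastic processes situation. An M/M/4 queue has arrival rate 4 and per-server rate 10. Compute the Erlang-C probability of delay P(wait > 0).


a = lambda/mu = 0.4000
rho = a/c = 0.1000
Erlang-C formula applied:
C(c,a) = 7.9444e-04

7.9444e-04


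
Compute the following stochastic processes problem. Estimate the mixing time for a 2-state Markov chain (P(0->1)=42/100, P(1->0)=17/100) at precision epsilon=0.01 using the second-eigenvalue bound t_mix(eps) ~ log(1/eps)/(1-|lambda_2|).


lambda_2 = |1 - p01 - p10| = |1 - 0.4200 - 0.1700| = 0.4100
t_mix ~ log(1/eps)/(1 - |lambda_2|)
= log(100)/(1 - 0.4100) = 4.6052/0.5900
= 7.8054

7.8054


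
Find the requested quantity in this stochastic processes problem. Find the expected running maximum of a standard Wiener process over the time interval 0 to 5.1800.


E(max B(s)) = sqrt(2t/pi)
= sqrt(2*5.1800/pi)
= sqrt(3.2977)
= 1.8160

1.8160


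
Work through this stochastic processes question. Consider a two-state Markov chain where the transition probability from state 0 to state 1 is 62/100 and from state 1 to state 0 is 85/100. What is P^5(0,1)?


Computing P^5 by matrix multiplication.
P = [[0.3800, 0.6200], [0.8500, 0.1500]]
After raising P to the power 5:
P^5(0,1) = 0.4314

0.4314


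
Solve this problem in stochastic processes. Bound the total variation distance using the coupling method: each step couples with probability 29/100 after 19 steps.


TV distance bound <= (1-delta)^n
= (1 - 0.2900)^19
= 0.7100^19
= 0.0015

0.0015


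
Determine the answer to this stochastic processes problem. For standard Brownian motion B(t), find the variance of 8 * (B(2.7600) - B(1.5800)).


Var(alpha*(B(t)-B(s))) = alpha^2 * (t-s)
= 8^2 * (2.7600 - 1.5800)
= 64 * 1.1800
= 75.5200

75.5200


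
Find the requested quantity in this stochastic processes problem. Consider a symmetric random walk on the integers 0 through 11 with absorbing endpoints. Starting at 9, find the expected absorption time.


For symmetric RW on 0,...,N with absorbing barriers, E(i) = i*(N-i)
E(9) = 9 * 2 = 18

18


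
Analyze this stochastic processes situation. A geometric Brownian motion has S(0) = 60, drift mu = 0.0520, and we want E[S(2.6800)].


E[S(t)] = S(0) * exp(mu * t)
= 60 * exp(0.0520 * 2.6800)
= 60 * 1.1495
= 68.9723

68.9723


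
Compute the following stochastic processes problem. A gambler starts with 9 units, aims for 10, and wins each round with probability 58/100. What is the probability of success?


Gambler's ruin formula:
r = q/p = 0.4200/0.5800 = 0.7241
P(win) = (1 - r^i)/(1 - r^N)
= (1 - 0.7241^9)/(1 - 0.7241^10)
= 0.9843

0.9843


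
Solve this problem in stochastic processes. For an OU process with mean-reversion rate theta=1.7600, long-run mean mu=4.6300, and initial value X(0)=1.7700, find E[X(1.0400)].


E[X(t)] = mu + (X(0) - mu)*exp(-theta*t)
= 4.6300 + (1.7700 - 4.6300)*exp(-1.7600*1.0400)
= 4.6300 + -2.8600 * 0.1603
= 4.1714

4.1714


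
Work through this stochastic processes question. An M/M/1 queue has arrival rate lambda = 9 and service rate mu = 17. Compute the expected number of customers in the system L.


rho = 9/17 = 0.5294
L = rho/(1-rho)
= 0.5294/0.4706
= 1.1250

1.1250


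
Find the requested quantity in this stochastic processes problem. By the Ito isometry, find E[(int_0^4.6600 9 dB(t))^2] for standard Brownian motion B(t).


By Ito isometry: E[(int f dB)^2] = int f^2 dt
= 9^2 * 4.6600
= 81 * 4.6600 = 377.4600

377.4600


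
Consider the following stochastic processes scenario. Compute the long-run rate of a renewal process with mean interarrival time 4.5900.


Long-run renewal rate = 1/E(X)
= 1/4.5900
= 0.2179

0.2179


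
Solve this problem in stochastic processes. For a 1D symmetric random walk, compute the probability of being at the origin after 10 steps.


P(S(10) = 0) = C(10,5) / 4^5
= 252 / 1024
= 0.2461

0.2461


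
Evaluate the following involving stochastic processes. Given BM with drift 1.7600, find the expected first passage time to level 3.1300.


Expected first passage time = a/mu
= 3.1300/1.7600
= 1.7784

1.7784


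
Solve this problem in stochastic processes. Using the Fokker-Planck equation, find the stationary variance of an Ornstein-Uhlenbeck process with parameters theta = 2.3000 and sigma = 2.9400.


Stationary variance = sigma^2 / (2*theta)
= 2.9400^2 / (2*2.3000)
= 8.6436 / 4.6000
= 1.8790

1.8790


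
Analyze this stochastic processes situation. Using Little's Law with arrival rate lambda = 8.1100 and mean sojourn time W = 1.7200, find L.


Little's Law: L = lambda * W
= 8.1100 * 1.7200
= 13.9492

13.9492


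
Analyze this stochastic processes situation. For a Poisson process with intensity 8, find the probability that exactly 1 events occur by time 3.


P(N(t)=k) = (lambda*t)^k * exp(-lambda*t) / k!
lambda*t = 24
= 24^1 * exp(-24) / 1!
= 24 * 3.7751e-11 / 1
= 9.0603e-10

9.0603e-10


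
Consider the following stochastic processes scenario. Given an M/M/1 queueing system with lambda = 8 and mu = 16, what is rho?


rho = lambda/mu
= 8/16
= 0.5000

0.5000


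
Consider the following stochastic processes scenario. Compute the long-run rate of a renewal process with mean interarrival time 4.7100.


Long-run renewal rate = 1/E(X)
= 1/4.7100
= 0.2123

0.2123


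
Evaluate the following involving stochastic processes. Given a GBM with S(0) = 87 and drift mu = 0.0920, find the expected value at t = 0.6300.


E[S(t)] = S(0) * exp(mu * t)
= 87 * exp(0.0920 * 0.6300)
= 87 * 1.0597
= 92.1915

92.1915


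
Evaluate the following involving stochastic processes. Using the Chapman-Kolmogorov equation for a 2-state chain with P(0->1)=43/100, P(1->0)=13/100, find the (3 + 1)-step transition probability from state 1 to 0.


P^4 = P^3 * P^1
Computing via matrix multiplication of the transition matrix.
Entry (1,0) of P^4 = 0.2234

0.2234


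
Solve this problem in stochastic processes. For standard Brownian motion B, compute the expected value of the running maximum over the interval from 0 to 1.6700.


E(max B(s)) = sqrt(2t/pi)
= sqrt(2*1.6700/pi)
= sqrt(1.0632)
= 1.0311

1.0311


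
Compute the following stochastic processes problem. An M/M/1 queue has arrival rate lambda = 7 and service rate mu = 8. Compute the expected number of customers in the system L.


rho = 7/8 = 0.8750
L = rho/(1-rho)
= 0.8750/0.1250
= 7.0000

7.0000


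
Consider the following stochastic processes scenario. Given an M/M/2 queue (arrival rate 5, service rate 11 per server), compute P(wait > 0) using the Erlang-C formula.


a = lambda/mu = 0.4545
rho = a/c = 0.2273
Erlang-C formula applied:
C(c,a) = 0.0842

0.0842


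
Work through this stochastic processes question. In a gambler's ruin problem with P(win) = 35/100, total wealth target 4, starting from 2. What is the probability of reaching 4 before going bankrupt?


Gambler's ruin formula:
r = q/p = 0.6500/0.3500 = 1.8571
P(win) = (1 - r^i)/(1 - r^N)
= (1 - 1.8571^2)/(1 - 1.8571^4)
= 0.2248

0.2248


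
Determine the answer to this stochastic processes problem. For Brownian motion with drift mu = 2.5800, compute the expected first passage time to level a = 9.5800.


Expected first passage time = a/mu
= 9.5800/2.5800
= 3.7132

3.7132


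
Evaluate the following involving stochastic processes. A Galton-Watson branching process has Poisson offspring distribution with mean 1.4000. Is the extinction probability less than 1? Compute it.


Since mu = 1.4000 > 1, extinction prob q < 1.
Solve s = exp(mu*(s-1)) iteratively.
q = 0.4890

0.4890


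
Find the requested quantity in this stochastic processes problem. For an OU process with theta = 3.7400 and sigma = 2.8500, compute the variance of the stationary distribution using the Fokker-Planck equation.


Stationary variance = sigma^2 / (2*theta)
= 2.8500^2 / (2*3.7400)
= 8.1225 / 7.4800
= 1.0859

1.0859


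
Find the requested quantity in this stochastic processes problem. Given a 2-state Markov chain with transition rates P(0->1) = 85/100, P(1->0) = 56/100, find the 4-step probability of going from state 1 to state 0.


Computing P^4 by matrix multiplication.
P = [[0.1500, 0.8500], [0.5600, 0.4400]]
After raising P to the power 4:
P^4(1,0) = 0.3859

0.3859


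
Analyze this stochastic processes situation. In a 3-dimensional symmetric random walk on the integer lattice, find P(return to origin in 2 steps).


P(return in 2 steps) = P(reverse first step) = 1/(2d)
= 1/6
= 0.1667

0.1667


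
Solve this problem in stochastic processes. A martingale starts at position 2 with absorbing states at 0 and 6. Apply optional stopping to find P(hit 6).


By optional stopping theorem: E(M at tau) = M(0) = 2
P(hit 6)*6 + P(hit 0)*0 = 2
P(hit 6) = (2 - 0)/(6 - 0) = 1/3 = 0.3333

0.3333


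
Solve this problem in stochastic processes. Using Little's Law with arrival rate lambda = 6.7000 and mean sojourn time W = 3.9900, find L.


Little's Law: L = lambda * W
= 6.7000 * 3.9900
= 26.7330

26.7330


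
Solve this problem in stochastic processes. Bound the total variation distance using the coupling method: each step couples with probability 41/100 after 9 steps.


TV distance bound <= (1-delta)^n
= (1 - 0.4100)^9
= 0.5900^9
= 0.0087

0.0087


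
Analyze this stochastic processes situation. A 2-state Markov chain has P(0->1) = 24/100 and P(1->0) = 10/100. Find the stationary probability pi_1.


Stationary distribution: pi_0 = p10/(p01+p10), pi_1 = p01/(p01+p10)
p01 = 0.2400, p10 = 0.1000
pi_1 = 0.7059

0.7059


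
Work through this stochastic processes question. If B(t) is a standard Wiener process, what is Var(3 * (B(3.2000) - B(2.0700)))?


Var(alpha*(B(t)-B(s))) = alpha^2 * (t-s)
= 3^2 * (3.2000 - 2.0700)
= 9 * 1.1300
= 10.1700

10.1700


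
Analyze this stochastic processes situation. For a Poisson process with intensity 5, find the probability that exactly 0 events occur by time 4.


P(N(t)=k) = (lambda*t)^k * exp(-lambda*t) / k!
lambda*t = 20
= 20^0 * exp(-20) / 0!
= 1 * 2.0612e-09 / 1
= 2.0612e-09

2.0612e-09


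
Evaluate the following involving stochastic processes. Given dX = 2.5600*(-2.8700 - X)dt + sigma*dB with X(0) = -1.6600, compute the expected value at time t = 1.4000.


E[X(t)] = mu + (X(0) - mu)*exp(-theta*t)
= -2.8700 + (-1.6600 - -2.8700)*exp(-2.5600*1.4000)
= -2.8700 + 1.2100 * 0.0278
= -2.8364

-2.8364


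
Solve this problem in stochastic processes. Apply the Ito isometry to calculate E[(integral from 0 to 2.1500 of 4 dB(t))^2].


By Ito isometry: E[(int f dB)^2] = int f^2 dt
= 4^2 * 2.1500
= 16 * 2.1500 = 34.4000

34.4000


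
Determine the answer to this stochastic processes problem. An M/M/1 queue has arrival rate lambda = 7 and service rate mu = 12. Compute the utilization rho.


rho = lambda/mu
= 7/12
= 0.5833

0.5833


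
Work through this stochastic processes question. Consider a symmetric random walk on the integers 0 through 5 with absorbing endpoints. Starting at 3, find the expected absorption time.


For symmetric RW on 0,...,N with absorbing barriers, E(i) = i*(N-i)
E(3) = 3 * 2 = 6

6


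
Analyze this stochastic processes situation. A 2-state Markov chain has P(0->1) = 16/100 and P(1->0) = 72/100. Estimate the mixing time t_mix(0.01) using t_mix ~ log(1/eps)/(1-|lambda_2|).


lambda_2 = |1 - p01 - p10| = |1 - 0.1600 - 0.7200| = 0.1200
t_mix ~ log(1/eps)/(1 - |lambda_2|)
= log(100)/(1 - 0.1200) = 4.6052/0.8800
= 5.2331

5.2331


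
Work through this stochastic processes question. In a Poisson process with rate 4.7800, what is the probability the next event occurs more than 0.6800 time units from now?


P(X > t) = exp(-lambda * t)
= exp(-4.7800 * 0.6800)
= exp(-3.2504) = 0.0388

0.0388


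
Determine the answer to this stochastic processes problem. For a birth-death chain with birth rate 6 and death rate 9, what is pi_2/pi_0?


For birth-death process, pi_n/pi_0 = (lambda/mu)^n
= (6/9)^2
= 0.4444

0.4444


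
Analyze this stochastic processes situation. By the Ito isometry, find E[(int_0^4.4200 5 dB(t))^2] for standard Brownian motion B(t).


By Ito isometry: E[(int f dB)^2] = int f^2 dt
= 5^2 * 4.4200
= 25 * 4.4200 = 110.5000

110.5000


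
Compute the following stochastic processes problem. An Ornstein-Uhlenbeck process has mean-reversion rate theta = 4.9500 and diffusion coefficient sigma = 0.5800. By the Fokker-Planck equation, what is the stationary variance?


Stationary variance = sigma^2 / (2*theta)
= 0.5800^2 / (2*4.9500)
= 0.3364 / 9.9000
= 0.0340

0.0340


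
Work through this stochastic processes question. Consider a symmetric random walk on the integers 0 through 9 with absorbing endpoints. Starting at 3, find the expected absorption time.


For symmetric RW on 0,...,N with absorbing barriers, E(i) = i*(N-i)
E(3) = 3 * 6 = 18

18


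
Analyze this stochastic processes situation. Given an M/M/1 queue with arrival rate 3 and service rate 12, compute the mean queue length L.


rho = 3/12 = 0.2500
L = rho/(1-rho)
= 0.2500/0.7500
= 0.3333

0.3333


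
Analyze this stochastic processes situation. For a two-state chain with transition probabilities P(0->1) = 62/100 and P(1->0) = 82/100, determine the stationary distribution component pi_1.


Stationary distribution: pi_0 = p10/(p01+p10), pi_1 = p01/(p01+p10)
p01 = 0.6200, p10 = 0.8200
pi_1 = 0.4306

0.4306


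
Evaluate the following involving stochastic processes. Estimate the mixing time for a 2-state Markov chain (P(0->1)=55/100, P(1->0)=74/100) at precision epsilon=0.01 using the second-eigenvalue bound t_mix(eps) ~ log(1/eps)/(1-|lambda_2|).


lambda_2 = |1 - p01 - p10| = |1 - 0.5500 - 0.7400| = 0.2900
t_mix ~ log(1/eps)/(1 - |lambda_2|)
= log(100)/(1 - 0.2900) = 4.6052/0.7100
= 6.4862

6.4862


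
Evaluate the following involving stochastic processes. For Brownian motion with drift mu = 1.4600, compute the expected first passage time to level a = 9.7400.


Expected first passage time = a/mu
= 9.7400/1.4600
= 6.6712

6.6712


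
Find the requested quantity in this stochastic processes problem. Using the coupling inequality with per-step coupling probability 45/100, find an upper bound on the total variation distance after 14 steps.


TV distance bound <= (1-delta)^n
= (1 - 0.4500)^14
= 0.5500^14
= 2.3178e-04

2.3178e-04


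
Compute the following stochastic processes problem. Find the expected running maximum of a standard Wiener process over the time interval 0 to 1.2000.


E(max B(s)) = sqrt(2t/pi)
= sqrt(2*1.2000/pi)
= sqrt(0.7639)
= 0.8740

0.8740


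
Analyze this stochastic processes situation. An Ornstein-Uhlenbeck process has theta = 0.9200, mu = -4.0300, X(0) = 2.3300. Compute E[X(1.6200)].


E[X(t)] = mu + (X(0) - mu)*exp(-theta*t)
= -4.0300 + (2.3300 - -4.0300)*exp(-0.9200*1.6200)
= -4.0300 + 6.3600 * 0.2253
= -2.5972

-2.5972


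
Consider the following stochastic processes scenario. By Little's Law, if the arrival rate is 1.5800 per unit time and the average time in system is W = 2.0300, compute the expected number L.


Little's Law: L = lambda * W
= 1.5800 * 2.0300
= 3.2074

3.2074


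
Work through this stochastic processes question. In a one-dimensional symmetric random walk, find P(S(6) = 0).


P(S(6) = 0) = C(6,3) / 4^3
= 20 / 64
= 0.3125

0.3125


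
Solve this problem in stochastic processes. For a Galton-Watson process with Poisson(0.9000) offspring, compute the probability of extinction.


Since mu = 0.9000 <= 1, extinction probability = 1.

1.0000


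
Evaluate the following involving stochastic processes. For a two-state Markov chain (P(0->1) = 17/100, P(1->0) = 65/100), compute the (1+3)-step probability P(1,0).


P^4 = P^1 * P^3
Computing via matrix multiplication of the transition matrix.
Entry (1,0) of P^4 = 0.7919

0.7919


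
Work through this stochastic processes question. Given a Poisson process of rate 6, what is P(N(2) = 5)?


P(N(t)=k) = (lambda*t)^k * exp(-lambda*t) / k!
lambda*t = 12
= 12^5 * exp(-12) / 5!
= 248832 * 6.1442e-06 / 120
= 0.0127

0.0127


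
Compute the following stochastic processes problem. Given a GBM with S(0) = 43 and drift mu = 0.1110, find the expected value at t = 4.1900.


E[S(t)] = S(0) * exp(mu * t)
= 43 * exp(0.1110 * 4.1900)
= 43 * 1.5922
= 68.4628

68.4628


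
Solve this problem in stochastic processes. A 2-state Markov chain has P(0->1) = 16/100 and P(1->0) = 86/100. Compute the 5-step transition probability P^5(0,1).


Computing P^5 by matrix multiplication.
P = [[0.8400, 0.1600], [0.8600, 0.1400]]
After raising P to the power 5:
P^5(0,1) = 0.1569

0.1569


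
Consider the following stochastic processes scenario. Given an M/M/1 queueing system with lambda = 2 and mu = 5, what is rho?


rho = lambda/mu
= 2/5
= 0.4000

0.4000


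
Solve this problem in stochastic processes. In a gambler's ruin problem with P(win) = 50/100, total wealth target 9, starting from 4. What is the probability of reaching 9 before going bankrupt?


p = 1/2: P(win) = i/N = 4/9
= 0.4444

0.4444


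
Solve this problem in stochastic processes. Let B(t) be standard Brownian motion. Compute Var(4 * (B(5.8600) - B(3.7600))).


Var(alpha*(B(t)-B(s))) = alpha^2 * (t-s)
= 4^2 * (5.8600 - 3.7600)
= 16 * 2.1000
= 33.6000

33.6000


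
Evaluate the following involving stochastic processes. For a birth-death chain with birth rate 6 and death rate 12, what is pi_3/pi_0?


For birth-death process, pi_n/pi_0 = (lambda/mu)^n
= (6/12)^3
= 0.1250

0.1250


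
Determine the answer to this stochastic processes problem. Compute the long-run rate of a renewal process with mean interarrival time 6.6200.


Long-run renewal rate = 1/E(X)
= 1/6.6200
= 0.1511

0.1511


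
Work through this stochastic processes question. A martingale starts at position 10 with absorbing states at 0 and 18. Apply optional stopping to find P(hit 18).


By optional stopping theorem: E(M at tau) = M(0) = 10
P(hit 18)*18 + P(hit 0)*0 = 10
P(hit 18) = (10 - 0)/(18 - 0) = 5/9 = 0.5556

0.5556


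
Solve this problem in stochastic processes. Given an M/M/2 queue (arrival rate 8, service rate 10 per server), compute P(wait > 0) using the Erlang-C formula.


a = lambda/mu = 0.8000
rho = a/c = 0.4000
Erlang-C formula applied:
C(c,a) = 0.2286

0.2286


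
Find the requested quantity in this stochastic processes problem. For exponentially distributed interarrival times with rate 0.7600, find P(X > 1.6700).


P(X > t) = exp(-lambda * t)
= exp(-0.7600 * 1.6700)
= exp(-1.2692) = 0.2811

0.2811


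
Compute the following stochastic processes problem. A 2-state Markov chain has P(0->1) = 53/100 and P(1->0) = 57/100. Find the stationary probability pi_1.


Stationary distribution: pi_0 = p10/(p01+p10), pi_1 = p01/(p01+p10)
p01 = 0.5300, p10 = 0.5700
pi_1 = 0.4818

0.4818


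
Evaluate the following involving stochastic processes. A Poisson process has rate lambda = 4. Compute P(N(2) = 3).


P(N(t)=k) = (lambda*t)^k * exp(-lambda*t) / k!
lambda*t = 8
= 8^3 * exp(-8) / 3!
= 512 * 3.3546e-04 / 6
= 0.0286

0.0286


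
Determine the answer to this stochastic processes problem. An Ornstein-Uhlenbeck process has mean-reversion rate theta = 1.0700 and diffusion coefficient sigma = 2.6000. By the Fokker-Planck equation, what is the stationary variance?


Stationary variance = sigma^2 / (2*theta)
= 2.6000^2 / (2*1.0700)
= 6.7600 / 2.1400
= 3.1589

3.1589


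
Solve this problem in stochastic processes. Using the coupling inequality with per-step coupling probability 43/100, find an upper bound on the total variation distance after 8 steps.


TV distance bound <= (1-delta)^n
= (1 - 0.4300)^8
= 0.5700^8
= 0.0111

0.0111


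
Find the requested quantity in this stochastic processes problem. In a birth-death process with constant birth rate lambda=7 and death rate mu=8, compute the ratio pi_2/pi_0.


For birth-death process, pi_n/pi_0 = (lambda/mu)^n
= (7/8)^2
= 0.7656

0.7656


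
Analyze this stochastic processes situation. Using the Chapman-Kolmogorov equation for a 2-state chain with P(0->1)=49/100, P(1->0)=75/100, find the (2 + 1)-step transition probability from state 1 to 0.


P^3 = P^2 * P^1
Computing via matrix multiplication of the transition matrix.
Entry (1,0) of P^3 = 0.6132

0.6132


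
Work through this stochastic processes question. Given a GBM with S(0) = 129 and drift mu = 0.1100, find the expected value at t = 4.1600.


E[S(t)] = S(0) * exp(mu * t)
= 129 * exp(0.1100 * 4.1600)
= 129 * 1.5803
= 203.8557

203.8557


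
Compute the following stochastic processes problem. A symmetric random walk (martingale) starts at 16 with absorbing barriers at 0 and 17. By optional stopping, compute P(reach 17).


By optional stopping theorem: E(M at tau) = M(0) = 16
P(hit 17)*17 + P(hit 0)*0 = 16
P(hit 17) = (16 - 0)/(17 - 0) = 16/17 = 0.9412

0.9412
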